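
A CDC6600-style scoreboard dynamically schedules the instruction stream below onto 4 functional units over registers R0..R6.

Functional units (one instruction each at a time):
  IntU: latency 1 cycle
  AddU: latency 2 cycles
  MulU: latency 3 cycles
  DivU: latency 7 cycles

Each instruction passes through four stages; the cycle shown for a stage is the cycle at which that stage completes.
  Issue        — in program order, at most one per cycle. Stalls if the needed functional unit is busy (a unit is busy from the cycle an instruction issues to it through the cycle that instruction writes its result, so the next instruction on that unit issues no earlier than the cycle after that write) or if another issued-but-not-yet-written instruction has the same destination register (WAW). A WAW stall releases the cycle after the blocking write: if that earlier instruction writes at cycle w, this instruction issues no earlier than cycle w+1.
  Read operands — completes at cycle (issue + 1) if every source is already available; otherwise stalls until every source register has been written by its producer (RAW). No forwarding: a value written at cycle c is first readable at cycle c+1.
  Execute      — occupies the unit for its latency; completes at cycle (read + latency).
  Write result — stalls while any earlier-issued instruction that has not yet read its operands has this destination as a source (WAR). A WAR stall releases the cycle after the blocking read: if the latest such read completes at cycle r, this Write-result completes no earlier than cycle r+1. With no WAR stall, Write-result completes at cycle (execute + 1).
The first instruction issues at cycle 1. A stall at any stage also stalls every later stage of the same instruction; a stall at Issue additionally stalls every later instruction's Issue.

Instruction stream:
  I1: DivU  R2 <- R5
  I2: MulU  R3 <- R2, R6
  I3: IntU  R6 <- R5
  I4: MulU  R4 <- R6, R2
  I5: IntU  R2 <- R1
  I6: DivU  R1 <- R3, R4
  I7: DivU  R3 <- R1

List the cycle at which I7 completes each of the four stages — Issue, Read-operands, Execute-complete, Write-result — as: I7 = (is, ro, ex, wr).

I1: IS=1 RO=2 EX=9 WR=10
I2: IS=2 RO=11 EX=14 WR=15  [RAW R2: wait I1 write@10]
I3: IS=3 RO=4 EX=5 WR=12  [WAR R6: wait I2 read@11]
I4: IS=16 RO=17 EX=20 WR=21  [struct: MulU busy until I2 writes@15]
I5: IS=17 RO=18 EX=19 WR=20
I6: IS=18 RO=22 EX=29 WR=30  [RAW R4: wait I4 write@21]
I7: IS=31 RO=32 EX=39 WR=40  [struct: DivU busy until I6 writes@30]

I7 = (31, 32, 39, 40)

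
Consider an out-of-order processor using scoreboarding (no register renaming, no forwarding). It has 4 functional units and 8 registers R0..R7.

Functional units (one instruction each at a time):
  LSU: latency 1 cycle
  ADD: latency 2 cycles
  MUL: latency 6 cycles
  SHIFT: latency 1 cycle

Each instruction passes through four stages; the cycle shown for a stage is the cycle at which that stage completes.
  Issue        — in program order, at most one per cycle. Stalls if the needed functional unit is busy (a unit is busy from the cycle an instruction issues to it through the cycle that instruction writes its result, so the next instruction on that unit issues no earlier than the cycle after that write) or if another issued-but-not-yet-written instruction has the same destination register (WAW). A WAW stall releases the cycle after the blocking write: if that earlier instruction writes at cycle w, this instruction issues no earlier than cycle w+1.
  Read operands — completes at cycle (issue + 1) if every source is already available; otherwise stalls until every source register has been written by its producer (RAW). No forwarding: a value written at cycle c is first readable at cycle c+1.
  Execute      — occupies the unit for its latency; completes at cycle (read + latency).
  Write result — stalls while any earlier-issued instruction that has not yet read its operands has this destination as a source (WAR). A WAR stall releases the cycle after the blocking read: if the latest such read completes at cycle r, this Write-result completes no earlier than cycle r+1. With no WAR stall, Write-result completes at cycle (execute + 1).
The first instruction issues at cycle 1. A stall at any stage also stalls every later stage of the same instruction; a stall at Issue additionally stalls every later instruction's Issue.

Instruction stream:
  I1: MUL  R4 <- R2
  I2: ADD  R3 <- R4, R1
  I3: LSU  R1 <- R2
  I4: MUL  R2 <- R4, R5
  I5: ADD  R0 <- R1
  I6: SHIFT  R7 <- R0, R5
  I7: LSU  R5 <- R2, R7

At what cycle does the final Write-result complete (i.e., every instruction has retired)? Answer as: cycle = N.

cycle = 24

cycle 1: I1 dispatched to MUL
cycle 2: I1 operands ready | I2 dispatched to ADD
cycle 3: I3 dispatched to LSU
cycle 4: I3 operands ready
cycle 5: I3 complete
cycle 8: I1 complete
cycle 9: R4←I1
cycle 10: I2 operands ready | I4 dispatched to MUL
cycle 11: R1←I3 | I4 operands ready
cycle 12: I2 complete
cycle 13: R3←I2
cycle 14: I5 dispatched to ADD
cycle 15: I5 operands ready | I6 dispatched to SHIFT
cycle 16: I7 dispatched to LSU
cycle 17: I4 complete | I5 complete
cycle 18: R2←I4 | R0←I5
cycle 19: I6 operands ready
cycle 20: I6 complete
cycle 21: R7←I6
cycle 22: I7 operands ready
cycle 23: I7 complete
cycle 24: R5←I7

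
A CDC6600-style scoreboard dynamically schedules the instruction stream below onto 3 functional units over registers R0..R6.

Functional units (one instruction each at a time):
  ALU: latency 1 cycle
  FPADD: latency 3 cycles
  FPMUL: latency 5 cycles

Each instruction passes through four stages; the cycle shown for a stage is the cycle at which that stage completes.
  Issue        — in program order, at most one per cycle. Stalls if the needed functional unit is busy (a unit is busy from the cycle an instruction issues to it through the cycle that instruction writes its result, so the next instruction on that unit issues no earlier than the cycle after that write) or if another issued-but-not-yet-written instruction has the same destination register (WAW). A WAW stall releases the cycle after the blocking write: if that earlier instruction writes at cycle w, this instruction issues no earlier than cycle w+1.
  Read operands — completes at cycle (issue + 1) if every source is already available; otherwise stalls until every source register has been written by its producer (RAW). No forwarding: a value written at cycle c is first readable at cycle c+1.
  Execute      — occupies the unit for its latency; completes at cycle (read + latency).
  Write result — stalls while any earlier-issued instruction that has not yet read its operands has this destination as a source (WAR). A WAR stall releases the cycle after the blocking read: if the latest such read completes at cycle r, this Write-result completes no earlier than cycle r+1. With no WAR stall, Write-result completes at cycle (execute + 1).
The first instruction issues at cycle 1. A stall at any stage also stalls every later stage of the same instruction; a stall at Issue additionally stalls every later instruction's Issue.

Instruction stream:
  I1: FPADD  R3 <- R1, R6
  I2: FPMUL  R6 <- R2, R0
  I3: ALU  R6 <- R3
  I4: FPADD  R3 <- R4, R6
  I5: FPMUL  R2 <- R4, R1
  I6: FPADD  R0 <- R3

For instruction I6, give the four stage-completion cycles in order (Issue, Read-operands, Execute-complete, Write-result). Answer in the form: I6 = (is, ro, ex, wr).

I6 = (19, 20, 23, 24)

t=1  I1 dispatched to FPADD
t=2  I1 operands ready | I2 dispatched to FPMUL
t=3  I2 operands ready
t=5  I1 complete
t=6  R3←I1
t=8  I2 complete
t=9  R6←I2
t=10  I3 dispatched to ALU
t=11  I3 operands ready | I4 dispatched to FPADD
t=12  I3 complete | I5 dispatched to FPMUL
t=13  R6←I3 | I5 operands ready
t=14  I4 operands ready
t=17  I4 complete
t=18  R3←I4 | I5 complete
t=19  R2←I5 | I6 dispatched to FPADD
t=20  I6 operands ready
t=23  I6 complete
t=24  R0←I6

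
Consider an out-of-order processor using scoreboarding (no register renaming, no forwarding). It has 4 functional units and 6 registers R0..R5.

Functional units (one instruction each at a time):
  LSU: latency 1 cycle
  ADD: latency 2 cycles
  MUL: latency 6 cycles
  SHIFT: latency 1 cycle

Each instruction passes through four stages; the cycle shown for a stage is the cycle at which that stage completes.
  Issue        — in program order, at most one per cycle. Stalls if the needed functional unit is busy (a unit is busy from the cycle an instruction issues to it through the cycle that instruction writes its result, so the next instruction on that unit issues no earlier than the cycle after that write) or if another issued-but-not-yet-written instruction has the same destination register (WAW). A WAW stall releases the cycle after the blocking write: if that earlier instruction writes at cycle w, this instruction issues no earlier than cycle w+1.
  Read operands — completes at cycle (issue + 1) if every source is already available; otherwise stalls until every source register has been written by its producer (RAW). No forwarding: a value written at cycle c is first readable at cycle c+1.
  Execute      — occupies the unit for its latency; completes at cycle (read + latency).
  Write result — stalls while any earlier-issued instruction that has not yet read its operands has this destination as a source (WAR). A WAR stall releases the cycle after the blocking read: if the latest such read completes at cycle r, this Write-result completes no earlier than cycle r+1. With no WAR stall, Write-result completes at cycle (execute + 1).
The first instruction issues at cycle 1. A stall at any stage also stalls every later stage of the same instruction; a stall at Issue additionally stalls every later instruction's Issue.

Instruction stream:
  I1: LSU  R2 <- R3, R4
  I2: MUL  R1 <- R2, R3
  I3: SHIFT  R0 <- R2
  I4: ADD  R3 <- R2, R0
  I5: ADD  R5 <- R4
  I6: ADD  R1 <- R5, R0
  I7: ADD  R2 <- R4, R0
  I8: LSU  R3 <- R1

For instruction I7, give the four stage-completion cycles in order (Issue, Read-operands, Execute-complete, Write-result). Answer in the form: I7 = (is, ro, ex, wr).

I1  is:1  ro:2  ex:3  wr:4
I2  is:2  ro:5  ex:11  wr:12  — RAW R2: wait I1 write@4
I3  is:3  ro:5  ex:6  wr:7  — RAW R2: wait I1 write@4
I4  is:4  ro:8  ex:10  wr:11  — RAW R0: wait I3 write@7
I5  is:12  ro:13  ex:15  wr:16  — struct: ADD busy until I4 writes@11
I6  is:17  ro:18  ex:20  wr:21  — struct: ADD busy until I5 writes@16
I7  is:22  ro:23  ex:25  wr:26  — struct: ADD busy until I6 writes@21
I8  is:23  ro:24  ex:25  wr:26

I7 = (22, 23, 25, 26)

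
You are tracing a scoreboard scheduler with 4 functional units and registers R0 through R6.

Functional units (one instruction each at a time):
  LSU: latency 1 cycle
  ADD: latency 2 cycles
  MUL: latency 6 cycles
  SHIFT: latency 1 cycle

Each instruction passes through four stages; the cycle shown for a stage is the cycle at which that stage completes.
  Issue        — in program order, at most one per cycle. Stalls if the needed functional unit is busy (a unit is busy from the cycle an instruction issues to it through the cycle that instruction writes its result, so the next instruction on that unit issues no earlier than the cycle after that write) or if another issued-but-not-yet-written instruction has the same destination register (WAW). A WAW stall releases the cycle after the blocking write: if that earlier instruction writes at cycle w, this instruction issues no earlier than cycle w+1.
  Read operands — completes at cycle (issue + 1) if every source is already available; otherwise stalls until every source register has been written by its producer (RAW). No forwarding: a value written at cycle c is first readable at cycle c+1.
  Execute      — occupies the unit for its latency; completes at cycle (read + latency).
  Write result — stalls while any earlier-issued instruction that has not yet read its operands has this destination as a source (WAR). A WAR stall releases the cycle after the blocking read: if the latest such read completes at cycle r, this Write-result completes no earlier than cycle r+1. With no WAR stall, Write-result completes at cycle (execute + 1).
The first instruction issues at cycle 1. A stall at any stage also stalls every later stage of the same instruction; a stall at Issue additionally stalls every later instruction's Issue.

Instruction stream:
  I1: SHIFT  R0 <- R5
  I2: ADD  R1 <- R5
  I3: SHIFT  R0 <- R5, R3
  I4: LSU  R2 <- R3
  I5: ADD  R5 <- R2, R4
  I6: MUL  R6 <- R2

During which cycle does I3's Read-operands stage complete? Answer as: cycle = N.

I1 -> (1, 2, 3, 4)
I2 -> (2, 3, 5, 6)
I3 -> (5, 6, 7, 8)  // struct: SHIFT busy until I1 writes@4
I4 -> (6, 7, 8, 9)
I5 -> (7, 10, 12, 13)  // RAW R2: wait I4 write@9
I6 -> (8, 10, 16, 17)  // RAW R2: wait I4 write@9

cycle = 6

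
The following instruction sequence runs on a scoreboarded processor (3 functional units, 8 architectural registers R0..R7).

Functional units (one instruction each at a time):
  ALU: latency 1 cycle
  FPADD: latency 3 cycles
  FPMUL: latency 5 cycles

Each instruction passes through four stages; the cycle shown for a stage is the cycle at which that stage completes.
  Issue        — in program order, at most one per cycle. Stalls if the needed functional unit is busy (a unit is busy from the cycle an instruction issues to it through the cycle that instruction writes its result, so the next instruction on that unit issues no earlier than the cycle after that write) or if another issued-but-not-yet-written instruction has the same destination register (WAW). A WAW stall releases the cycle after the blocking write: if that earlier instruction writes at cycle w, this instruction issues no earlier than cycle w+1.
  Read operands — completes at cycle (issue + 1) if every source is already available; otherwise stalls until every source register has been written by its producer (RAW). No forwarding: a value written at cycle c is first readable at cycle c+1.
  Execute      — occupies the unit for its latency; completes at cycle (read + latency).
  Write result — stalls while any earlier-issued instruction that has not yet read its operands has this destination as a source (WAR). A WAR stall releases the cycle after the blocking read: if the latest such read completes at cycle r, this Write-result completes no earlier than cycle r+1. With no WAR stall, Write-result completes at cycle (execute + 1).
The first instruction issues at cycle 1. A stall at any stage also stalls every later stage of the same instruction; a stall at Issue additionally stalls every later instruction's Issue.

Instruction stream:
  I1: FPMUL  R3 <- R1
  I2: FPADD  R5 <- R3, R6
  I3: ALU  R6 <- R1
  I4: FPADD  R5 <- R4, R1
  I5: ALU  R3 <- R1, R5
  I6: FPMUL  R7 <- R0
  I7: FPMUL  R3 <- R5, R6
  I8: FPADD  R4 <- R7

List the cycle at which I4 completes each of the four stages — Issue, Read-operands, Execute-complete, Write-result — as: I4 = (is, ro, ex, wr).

I4 = (14, 15, 18, 19)

[1] I1→FPMUL
[2] I1 RO, I2→FPADD
[3] I3→ALU
[4] I3 RO
[5] I3 EX
[7] I1 EX
[8] I1 WR R3
[9] I2 RO
[10] I3 WR R6
[12] I2 EX
[13] I2 WR R5
[14] I4→FPADD
[15] I4 RO, I5→ALU
[16] I6→FPMUL
[17] I6 RO
[18] I4 EX
[19] I4 WR R5
[20] I5 RO
[21] I5 EX
[22] I5 WR R3, I6 EX
[23] I6 WR R7
[24] I7→FPMUL
[25] I7 RO, I8→FPADD
[26] I8 RO
[29] I8 EX
[30] I7 EX, I8 WR R4
[31] I7 WR R3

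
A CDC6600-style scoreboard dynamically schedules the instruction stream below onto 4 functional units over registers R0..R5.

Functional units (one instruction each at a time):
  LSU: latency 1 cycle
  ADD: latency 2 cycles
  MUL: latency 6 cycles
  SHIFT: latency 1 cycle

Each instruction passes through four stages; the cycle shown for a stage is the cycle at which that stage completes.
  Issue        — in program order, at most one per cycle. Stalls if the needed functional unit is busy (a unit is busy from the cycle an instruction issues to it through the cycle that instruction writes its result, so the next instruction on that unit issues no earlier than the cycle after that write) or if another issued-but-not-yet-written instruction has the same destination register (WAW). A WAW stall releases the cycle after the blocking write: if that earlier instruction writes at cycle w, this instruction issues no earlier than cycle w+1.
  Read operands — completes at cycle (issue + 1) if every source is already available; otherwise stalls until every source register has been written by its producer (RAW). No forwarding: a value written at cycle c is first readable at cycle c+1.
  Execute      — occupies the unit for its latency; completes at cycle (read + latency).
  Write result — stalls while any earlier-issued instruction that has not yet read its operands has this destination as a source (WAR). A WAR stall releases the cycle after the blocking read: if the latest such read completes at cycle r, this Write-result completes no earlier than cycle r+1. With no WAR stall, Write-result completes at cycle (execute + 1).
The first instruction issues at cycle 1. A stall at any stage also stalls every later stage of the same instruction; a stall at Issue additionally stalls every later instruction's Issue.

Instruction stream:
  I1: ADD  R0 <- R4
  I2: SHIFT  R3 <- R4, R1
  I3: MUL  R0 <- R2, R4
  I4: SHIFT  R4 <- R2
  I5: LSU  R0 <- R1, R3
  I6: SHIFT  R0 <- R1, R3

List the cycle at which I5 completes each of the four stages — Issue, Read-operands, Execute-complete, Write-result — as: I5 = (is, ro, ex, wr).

[I1] 1/2/4/5
[I2] 2/3/4/5
[I3] 6/7/13/14  (WAW R0: wait I1 write@5)
[I4] 7/8/9/10
[I5] 15/16/17/18  (WAW R0: wait I3 write@14)
[I6] 19/20/21/22  (WAW R0: wait I5 write@18)

I5 = (15, 16, 17, 18)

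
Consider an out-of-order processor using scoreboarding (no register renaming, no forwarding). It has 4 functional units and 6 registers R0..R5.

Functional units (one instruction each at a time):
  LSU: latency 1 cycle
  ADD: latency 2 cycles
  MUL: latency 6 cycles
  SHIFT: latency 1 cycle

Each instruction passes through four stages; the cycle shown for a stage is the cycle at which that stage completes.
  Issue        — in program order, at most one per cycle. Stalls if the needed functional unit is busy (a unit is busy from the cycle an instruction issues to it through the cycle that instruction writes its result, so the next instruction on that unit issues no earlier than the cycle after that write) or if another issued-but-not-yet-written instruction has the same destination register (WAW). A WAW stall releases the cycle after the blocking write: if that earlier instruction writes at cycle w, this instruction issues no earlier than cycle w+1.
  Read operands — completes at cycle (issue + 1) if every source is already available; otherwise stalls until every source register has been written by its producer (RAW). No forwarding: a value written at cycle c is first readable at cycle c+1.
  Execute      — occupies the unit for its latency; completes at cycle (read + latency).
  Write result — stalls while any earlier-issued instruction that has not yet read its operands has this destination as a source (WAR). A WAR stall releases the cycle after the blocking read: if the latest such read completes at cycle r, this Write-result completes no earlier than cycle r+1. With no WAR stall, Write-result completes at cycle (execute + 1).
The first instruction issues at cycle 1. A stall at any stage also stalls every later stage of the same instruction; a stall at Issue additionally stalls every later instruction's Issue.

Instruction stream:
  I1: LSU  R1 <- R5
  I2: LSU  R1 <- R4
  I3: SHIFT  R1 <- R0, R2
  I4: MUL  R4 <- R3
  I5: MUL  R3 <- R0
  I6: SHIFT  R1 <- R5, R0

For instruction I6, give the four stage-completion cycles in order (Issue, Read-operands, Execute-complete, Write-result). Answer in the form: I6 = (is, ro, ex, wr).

I6 = (20, 21, 22, 23)

I1 -> (1, 2, 3, 4)
I2 -> (5, 6, 7, 8)  // struct: LSU busy until I1 writes@4
I3 -> (9, 10, 11, 12)  // WAW R1: wait I2 write@8
I4 -> (10, 11, 17, 18)
I5 -> (19, 20, 26, 27)  // struct: MUL busy until I4 writes@18
I6 -> (20, 21, 22, 23)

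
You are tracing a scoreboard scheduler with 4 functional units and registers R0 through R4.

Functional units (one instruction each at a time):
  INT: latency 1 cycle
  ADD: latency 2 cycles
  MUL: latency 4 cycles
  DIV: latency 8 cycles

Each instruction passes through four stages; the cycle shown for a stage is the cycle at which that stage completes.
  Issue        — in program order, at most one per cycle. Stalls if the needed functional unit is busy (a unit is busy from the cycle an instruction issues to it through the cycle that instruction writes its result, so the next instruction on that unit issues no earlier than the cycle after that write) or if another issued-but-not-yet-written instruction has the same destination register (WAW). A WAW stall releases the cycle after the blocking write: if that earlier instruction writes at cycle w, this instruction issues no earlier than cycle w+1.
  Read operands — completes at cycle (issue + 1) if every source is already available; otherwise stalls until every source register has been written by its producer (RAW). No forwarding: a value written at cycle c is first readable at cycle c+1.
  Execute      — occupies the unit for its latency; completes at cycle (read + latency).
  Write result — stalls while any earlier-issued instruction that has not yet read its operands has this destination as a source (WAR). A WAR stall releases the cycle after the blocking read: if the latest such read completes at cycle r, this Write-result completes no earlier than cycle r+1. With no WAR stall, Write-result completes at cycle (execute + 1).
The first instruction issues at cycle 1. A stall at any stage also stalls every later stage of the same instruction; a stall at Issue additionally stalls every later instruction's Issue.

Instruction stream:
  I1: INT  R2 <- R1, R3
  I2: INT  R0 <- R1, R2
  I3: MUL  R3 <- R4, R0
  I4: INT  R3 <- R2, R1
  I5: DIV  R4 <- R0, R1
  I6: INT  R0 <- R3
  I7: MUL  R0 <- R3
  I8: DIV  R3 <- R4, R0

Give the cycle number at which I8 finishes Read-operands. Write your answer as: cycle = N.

cycle = 30

[1] I1 dispatched to INT
[2] I1 operands ready
[3] I1 complete
[4] R2←I1
[5] I2 dispatched to INT
[6] I2 operands ready, I3 dispatched to MUL
[7] I2 complete
[8] R0←I2
[9] I3 operands ready
[13] I3 complete
[14] R3←I3
[15] I4 dispatched to INT
[16] I4 operands ready, I5 dispatched to DIV
[17] I4 complete, I5 operands ready
[18] R3←I4
[19] I6 dispatched to INT
[20] I6 operands ready
[21] I6 complete
[22] R0←I6
[23] I7 dispatched to MUL
[24] I7 operands ready
[25] I5 complete
[26] R4←I5
[27] I8 dispatched to DIV
[28] I7 complete
[29] R0←I7
[30] I8 operands ready
[38] I8 complete
[39] R3←I8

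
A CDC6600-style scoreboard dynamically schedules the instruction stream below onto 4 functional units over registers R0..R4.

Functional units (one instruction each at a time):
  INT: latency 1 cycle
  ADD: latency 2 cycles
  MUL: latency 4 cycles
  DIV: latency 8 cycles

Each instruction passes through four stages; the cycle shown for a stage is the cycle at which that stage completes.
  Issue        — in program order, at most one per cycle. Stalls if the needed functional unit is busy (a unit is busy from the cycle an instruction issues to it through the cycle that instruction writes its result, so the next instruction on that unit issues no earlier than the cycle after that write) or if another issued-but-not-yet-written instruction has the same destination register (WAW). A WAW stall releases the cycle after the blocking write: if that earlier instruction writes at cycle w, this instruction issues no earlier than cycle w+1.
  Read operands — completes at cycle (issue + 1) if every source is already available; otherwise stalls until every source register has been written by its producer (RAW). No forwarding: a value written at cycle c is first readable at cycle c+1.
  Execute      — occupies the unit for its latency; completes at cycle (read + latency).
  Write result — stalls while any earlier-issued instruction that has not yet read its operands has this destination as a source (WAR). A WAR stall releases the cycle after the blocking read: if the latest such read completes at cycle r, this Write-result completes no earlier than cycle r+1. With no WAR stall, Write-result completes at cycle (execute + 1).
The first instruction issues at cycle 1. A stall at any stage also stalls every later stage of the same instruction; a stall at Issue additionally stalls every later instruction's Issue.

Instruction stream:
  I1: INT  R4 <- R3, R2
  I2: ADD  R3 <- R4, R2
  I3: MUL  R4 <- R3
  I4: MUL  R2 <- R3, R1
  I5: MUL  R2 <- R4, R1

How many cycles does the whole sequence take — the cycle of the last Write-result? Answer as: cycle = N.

I1  is:1  ro:2  ex:3  wr:4
I2  is:2  ro:5  ex:7  wr:8  — RAW R4: wait I1 write@4
I3  is:5  ro:9  ex:13  wr:14  — WAW R4: wait I1 write@4, RAW R3: wait I2 write@8
I4  is:15  ro:16  ex:20  wr:21  — struct: MUL busy until I3 writes@14
I5  is:22  ro:23  ex:27  wr:28  — struct: MUL busy until I4 writes@21

cycle = 28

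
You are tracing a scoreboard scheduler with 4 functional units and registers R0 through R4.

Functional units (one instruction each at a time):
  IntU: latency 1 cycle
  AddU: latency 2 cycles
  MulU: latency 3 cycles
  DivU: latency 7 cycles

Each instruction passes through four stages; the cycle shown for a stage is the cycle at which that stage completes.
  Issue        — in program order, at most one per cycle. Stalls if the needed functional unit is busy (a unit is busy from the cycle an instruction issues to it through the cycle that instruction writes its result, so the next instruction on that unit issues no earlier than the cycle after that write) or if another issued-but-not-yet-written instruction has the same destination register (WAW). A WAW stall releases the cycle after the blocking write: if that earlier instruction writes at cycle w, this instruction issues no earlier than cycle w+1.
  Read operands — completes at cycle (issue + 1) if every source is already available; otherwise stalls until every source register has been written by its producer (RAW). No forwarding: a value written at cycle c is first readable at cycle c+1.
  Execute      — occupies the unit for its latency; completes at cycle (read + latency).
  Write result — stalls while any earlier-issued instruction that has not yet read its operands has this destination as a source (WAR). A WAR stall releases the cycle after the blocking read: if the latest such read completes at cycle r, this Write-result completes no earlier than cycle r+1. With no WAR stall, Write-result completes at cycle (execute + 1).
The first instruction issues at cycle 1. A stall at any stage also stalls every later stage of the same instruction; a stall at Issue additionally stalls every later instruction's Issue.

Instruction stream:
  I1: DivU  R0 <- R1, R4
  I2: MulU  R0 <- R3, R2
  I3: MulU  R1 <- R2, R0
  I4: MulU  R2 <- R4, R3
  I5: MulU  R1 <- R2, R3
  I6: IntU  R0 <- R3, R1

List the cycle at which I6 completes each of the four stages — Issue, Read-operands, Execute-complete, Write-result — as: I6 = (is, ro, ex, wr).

cycle 1: I1 dispatched to DivU
cycle 2: I1 operands ready
cycle 9: I1 complete
cycle 10: R0←I1
cycle 11: I2 dispatched to MulU
cycle 12: I2 operands ready
cycle 15: I2 complete
cycle 16: R0←I2
cycle 17: I3 dispatched to MulU
cycle 18: I3 operands ready
cycle 21: I3 complete
cycle 22: R1←I3
cycle 23: I4 dispatched to MulU
cycle 24: I4 operands ready
cycle 27: I4 complete
cycle 28: R2←I4
cycle 29: I5 dispatched to MulU
cycle 30: I5 operands ready · I6 dispatched to IntU
cycle 33: I5 complete
cycle 34: R1←I5
cycle 35: I6 operands ready
cycle 36: I6 complete
cycle 37: R0←I6

I6 = (30, 35, 36, 37)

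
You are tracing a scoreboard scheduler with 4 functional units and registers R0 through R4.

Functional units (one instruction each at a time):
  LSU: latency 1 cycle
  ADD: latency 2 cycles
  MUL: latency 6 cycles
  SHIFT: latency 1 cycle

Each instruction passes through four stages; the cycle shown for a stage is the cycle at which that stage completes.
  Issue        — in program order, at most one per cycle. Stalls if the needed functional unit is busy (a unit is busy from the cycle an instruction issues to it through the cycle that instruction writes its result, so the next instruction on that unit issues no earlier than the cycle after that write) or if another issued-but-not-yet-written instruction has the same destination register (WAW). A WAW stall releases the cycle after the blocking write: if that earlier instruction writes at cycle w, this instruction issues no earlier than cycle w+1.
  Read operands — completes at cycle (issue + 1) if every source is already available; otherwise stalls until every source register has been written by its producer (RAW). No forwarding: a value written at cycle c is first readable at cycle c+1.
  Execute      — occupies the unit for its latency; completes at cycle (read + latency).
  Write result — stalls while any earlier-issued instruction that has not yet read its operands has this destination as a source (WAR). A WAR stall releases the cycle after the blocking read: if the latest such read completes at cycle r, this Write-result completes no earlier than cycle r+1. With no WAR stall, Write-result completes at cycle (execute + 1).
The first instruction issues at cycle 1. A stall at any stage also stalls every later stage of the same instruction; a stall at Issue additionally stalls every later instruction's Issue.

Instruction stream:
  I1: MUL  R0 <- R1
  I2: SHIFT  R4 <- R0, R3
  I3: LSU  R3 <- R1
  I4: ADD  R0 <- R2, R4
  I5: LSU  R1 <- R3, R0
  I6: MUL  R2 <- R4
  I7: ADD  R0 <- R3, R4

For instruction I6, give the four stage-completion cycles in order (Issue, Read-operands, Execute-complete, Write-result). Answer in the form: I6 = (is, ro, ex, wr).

I6 = (13, 14, 20, 21)

t=1  I1 dispatched to MUL
t=2  I1 operands ready; I2 dispatched to SHIFT
t=3  I3 dispatched to LSU
t=4  I3 operands ready
t=5  I3 complete
t=8  I1 complete
t=9  R0←I1
t=10  I2 operands ready; I4 dispatched to ADD
t=11  I2 complete; R3←I3
t=12  R4←I2; I5 dispatched to LSU
t=13  I4 operands ready; I6 dispatched to MUL
t=14  I6 operands ready
t=15  I4 complete
t=16  R0←I4
t=17  I5 operands ready; I7 dispatched to ADD
t=18  I5 complete; I7 operands ready
t=19  R1←I5
t=20  I6 complete; I7 complete
t=21  R2←I6; R0←I7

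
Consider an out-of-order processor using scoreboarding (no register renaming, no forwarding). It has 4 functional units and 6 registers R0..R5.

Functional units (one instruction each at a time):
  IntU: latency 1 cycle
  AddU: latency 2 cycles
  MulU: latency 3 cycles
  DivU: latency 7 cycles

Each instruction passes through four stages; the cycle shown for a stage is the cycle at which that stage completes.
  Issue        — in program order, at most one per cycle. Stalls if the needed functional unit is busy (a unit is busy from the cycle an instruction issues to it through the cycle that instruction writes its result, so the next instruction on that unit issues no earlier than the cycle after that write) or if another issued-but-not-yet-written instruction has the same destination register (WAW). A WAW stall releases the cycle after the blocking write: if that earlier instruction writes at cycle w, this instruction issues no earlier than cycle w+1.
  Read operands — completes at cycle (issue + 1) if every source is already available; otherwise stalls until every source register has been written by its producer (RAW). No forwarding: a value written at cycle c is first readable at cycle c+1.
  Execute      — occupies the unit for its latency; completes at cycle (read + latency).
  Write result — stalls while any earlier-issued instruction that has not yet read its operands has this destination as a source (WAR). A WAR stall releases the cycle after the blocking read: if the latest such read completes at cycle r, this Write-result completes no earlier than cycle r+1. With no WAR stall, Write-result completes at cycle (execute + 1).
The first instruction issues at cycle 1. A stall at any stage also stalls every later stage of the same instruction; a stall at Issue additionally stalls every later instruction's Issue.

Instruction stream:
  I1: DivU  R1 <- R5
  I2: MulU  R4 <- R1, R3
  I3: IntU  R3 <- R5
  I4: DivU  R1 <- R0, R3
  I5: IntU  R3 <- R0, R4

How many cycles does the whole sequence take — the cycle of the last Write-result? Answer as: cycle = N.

c1: issue I1 (DivU)
c2: I1 read-ops · issue I2 (MulU)
c3: issue I3 (IntU)
c4: I3 read-ops
c5: I3 finished on IntU
c9: I1 finished on DivU
c10: I1→R1
c11: I2 read-ops · issue I4 (DivU)
c12: I3→R3
c13: I4 read-ops · issue I5 (IntU)
c14: I2 finished on MulU
c15: I2→R4
c16: I5 read-ops
c17: I5 finished on IntU
c18: I5→R3
c20: I4 finished on DivU
c21: I4→R1

cycle = 21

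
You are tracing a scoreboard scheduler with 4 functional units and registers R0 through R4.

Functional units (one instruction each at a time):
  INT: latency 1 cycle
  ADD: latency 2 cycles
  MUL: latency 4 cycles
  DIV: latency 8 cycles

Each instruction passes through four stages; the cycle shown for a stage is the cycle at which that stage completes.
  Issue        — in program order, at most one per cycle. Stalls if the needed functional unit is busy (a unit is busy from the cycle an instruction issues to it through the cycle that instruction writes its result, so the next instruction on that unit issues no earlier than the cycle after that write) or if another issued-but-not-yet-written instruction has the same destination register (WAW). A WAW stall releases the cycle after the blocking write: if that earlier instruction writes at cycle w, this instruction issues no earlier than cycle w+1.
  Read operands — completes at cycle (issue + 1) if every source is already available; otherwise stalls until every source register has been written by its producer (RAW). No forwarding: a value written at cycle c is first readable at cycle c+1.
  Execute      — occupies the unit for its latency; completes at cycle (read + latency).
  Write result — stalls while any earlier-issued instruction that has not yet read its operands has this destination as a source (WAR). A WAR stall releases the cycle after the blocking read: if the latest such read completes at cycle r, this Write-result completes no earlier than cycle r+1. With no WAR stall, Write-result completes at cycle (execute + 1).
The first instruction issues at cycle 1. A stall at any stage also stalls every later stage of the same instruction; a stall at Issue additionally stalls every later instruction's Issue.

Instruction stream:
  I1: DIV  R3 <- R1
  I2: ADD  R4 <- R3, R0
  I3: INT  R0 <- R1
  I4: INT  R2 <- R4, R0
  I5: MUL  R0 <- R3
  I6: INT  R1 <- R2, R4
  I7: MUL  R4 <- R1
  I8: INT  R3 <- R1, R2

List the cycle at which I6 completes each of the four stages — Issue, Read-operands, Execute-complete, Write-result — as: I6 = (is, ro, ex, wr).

I6 = (19, 20, 21, 22)

I1  is:1  ro:2  ex:10  wr:11
I2  is:2  ro:12  ex:14  wr:15  — RAW R3: wait I1 write@11
I3  is:3  ro:4  ex:5  wr:13  — WAR R0: wait I2 read@12
I4  is:14  ro:16  ex:17  wr:18  — struct: INT busy until I3 writes@13, RAW R4: wait I2 write@15
I5  is:15  ro:16  ex:20  wr:21
I6  is:19  ro:20  ex:21  wr:22  — struct: INT busy until I4 writes@18
I7  is:22  ro:23  ex:27  wr:28  — struct: MUL busy until I5 writes@21
I8  is:23  ro:24  ex:25  wr:26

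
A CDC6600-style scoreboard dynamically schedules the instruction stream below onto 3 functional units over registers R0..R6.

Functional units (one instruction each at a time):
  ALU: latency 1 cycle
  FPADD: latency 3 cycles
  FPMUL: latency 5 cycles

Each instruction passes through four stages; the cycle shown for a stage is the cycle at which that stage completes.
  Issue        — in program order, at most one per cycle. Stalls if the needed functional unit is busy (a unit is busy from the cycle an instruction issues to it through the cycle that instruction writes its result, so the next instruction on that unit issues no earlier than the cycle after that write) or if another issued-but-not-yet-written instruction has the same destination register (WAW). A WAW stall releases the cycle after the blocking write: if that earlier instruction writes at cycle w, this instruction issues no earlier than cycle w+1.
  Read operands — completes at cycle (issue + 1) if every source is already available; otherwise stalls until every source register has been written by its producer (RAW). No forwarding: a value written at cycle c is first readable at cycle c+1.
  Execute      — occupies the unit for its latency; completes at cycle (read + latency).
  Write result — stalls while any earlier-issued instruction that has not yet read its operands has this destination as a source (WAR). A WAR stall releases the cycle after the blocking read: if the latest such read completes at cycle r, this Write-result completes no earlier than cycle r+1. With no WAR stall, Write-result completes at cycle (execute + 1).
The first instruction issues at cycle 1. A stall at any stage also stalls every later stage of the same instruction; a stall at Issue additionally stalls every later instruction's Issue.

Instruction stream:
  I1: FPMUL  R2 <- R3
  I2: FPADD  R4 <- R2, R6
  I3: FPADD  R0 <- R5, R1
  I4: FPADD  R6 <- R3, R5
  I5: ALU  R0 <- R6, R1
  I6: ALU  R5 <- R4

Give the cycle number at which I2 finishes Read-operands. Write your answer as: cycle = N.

cycle 1: I1→FPMUL
cycle 2: I1 RO · I2→FPADD
cycle 7: I1 EX
cycle 8: I1 WR R2
cycle 9: I2 RO
cycle 12: I2 EX
cycle 13: I2 WR R4
cycle 14: I3→FPADD
cycle 15: I3 RO
cycle 18: I3 EX
cycle 19: I3 WR R0
cycle 20: I4→FPADD
cycle 21: I4 RO · I5→ALU
cycle 24: I4 EX
cycle 25: I4 WR R6
cycle 26: I5 RO
cycle 27: I5 EX
cycle 28: I5 WR R0
cycle 29: I6→ALU
cycle 30: I6 RO
cycle 31: I6 EX
cycle 32: I6 WR R5

cycle = 9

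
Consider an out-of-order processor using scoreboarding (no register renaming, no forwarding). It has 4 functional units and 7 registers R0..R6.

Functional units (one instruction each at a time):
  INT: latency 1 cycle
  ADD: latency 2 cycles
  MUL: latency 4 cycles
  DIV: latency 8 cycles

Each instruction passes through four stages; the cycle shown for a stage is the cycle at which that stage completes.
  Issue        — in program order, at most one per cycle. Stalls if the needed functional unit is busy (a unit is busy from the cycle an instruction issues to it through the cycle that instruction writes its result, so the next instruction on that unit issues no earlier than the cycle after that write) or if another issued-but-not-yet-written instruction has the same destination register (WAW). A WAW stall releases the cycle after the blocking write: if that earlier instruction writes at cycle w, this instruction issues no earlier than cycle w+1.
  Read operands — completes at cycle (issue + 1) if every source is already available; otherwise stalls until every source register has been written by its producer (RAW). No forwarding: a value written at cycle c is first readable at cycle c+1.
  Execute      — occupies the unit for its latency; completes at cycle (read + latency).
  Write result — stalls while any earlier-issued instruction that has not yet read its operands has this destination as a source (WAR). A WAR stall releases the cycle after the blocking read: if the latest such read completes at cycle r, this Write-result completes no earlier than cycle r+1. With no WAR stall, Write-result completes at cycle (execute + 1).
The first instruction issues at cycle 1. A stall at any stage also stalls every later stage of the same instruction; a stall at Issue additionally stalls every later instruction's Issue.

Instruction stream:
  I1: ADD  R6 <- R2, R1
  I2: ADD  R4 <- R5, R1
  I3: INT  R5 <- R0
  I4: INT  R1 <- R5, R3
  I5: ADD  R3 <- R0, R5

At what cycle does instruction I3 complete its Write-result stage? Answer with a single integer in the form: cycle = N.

cycle = 10

[I1] 1/2/4/5
[I2] 6/7/9/10  (struct: ADD busy until I1 writes@5)
[I3] 7/8/9/10
[I4] 11/12/13/14  (struct: INT busy until I3 writes@10)
[I5] 12/13/15/16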